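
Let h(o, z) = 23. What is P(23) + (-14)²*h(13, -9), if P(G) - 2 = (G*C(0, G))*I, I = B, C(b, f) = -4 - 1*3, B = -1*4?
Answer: 5154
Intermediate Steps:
B = -4
C(b, f) = -7 (C(b, f) = -4 - 3 = -7)
I = -4
P(G) = 2 + 28*G (P(G) = 2 + (G*(-7))*(-4) = 2 - 7*G*(-4) = 2 + 28*G)
P(23) + (-14)²*h(13, -9) = (2 + 28*23) + (-14)²*23 = (2 + 644) + 196*23 = 646 + 4508 = 5154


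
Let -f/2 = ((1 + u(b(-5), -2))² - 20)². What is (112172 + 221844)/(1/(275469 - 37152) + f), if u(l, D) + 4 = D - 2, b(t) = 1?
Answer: -79601691072/400849193 ≈ -198.58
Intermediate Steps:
u(l, D) = -6 + D (u(l, D) = -4 + (D - 2) = -4 + (-2 + D) = -6 + D)
f = -1682 (f = -2*((1 + (-6 - 2))² - 20)² = -2*((1 - 8)² - 20)² = -2*((-7)² - 20)² = -2*(49 - 20)² = -2*29² = -2*841 = -1682)
(112172 + 221844)/(1/(275469 - 37152) + f) = (112172 + 221844)/(1/(275469 - 37152) - 1682) = 334016/(1/238317 - 1682) = 334016/(-400849193/238317) = 334016*(-238317/400849193) = -79601691072/400849193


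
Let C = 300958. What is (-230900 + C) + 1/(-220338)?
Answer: 15436439603/220338 ≈ 70058.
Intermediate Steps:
(-230900 + C) + 1/(-220338) = (-230900 + 300958) + 1/(-220338) = 70058 - 1/220338 = 15436439603/220338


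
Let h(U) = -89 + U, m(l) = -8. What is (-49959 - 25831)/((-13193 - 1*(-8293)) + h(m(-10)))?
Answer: 75790/4997 ≈ 15.167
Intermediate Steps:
(-49959 - 25831)/((-13193 - 1*(-8293)) + h(m(-10))) = (-49959 - 25831)/((-13193 - 1*(-8293)) + (-89 - 8)) = -75790/((-13193 + 8293) - 97) = -75790/(-4900 - 97) = -75790/(-4997) = -75790*(-1/4997) = 75790/4997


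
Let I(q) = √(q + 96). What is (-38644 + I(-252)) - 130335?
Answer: -168979 + 2*I*√39 ≈ -1.6898e+5 + 12.49*I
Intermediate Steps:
I(q) = √(96 + q)
(-38644 + I(-252)) - 130335 = (-38644 + √(96 - 252)) - 130335 = (-38644 + √(-156)) - 130335 = (-38644 + 2*I*√39) - 130335 = -168979 + 2*I*√39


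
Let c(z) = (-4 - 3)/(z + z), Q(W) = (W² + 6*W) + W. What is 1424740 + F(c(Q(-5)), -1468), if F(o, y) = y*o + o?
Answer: 28484531/20 ≈ 1.4242e+6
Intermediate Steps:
Q(W) = W² + 7*W
c(z) = -7/(2*z) (c(z) = -7*1/(2*z) = -7/(2*z))
F(o, y) = o + o*y (F(o, y) = o*y + o = o + o*y)
1424740 + F(c(Q(-5)), -1468) = 1424740 + (-7*(-1/(5*(7 - 5)))/2)*(1 - 1468) = 1424740 - 7/(2*((-5*2)))*(-1467) = 1424740 - 7/2/(-10)*(-1467) = 1424740 - 7/2*(-⅒)*(-1467) = 1424740 + (7/20)*(-1467) = 1424740 - 10269/20 = 28484531/20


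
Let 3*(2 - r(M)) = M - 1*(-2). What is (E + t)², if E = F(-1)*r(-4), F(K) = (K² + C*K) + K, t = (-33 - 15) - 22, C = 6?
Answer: 7396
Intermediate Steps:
t = -70 (t = -48 - 22 = -70)
F(K) = K² + 7*K (F(K) = (K² + 6*K) + K = K² + 7*K)
r(M) = 4/3 - M/3 (r(M) = 2 - (M - 1*(-2))/3 = 2 - (M + 2)/3 = 2 - (2 + M)/3 = 2 + (-⅔ - M/3) = 4/3 - M/3)
E = -16 (E = (-(7 - 1))*(4/3 - ⅓*(-4)) = (-1*6)*(4/3 + 4/3) = -6*8/3 = -16)
(E + t)² = (-16 - 70)² = (-86)² = 7396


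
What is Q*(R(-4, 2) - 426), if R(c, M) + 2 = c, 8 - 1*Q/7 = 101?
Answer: 281232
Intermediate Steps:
Q = -651 (Q = 56 - 7*101 = 56 - 707 = -651)
R(c, M) = -2 + c
Q*(R(-4, 2) - 426) = -651*((-2 - 4) - 426) = -651*(-6 - 426) = -651*(-432) = 281232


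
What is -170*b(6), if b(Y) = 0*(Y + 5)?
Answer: 0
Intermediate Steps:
b(Y) = 0 (b(Y) = 0*(5 + Y) = 0)
-170*b(6) = -170*0 = 0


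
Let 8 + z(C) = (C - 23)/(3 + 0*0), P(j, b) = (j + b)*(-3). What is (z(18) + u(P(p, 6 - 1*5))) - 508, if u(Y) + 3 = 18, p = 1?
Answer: -1508/3 ≈ -502.67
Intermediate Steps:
P(j, b) = -3*b - 3*j (P(j, b) = (b + j)*(-3) = -3*b - 3*j)
u(Y) = 15 (u(Y) = -3 + 18 = 15)
z(C) = -47/3 + C/3 (z(C) = -8 + (C - 23)/(3 + 0*0) = -8 + (-23 + C)/(3 + 0) = -8 + (-23 + C)/3 = -8 + (-23 + C)*(⅓) = -8 + (-23/3 + C/3) = -47/3 + C/3)
(z(18) + u(P(p, 6 - 1*5))) - 508 = ((-47/3 + (⅓)*18) + 15) - 508 = ((-47/3 + 6) + 15) - 508 = (-29/3 + 15) - 508 = 16/3 - 508 = -1508/3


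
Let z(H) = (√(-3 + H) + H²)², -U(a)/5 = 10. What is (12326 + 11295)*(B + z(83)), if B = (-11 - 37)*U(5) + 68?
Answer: 1121073186649 + 1301800552*√5 ≈ 1.1240e+12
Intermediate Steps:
U(a) = -50 (U(a) = -5*10 = -50)
B = 2468 (B = (-11 - 37)*(-50) + 68 = -48*(-50) + 68 = 2400 + 68 = 2468)
z(H) = (H² + √(-3 + H))²
(12326 + 11295)*(B + z(83)) = (12326 + 11295)*(2468 + (83² + √(-3 + 83))²) = 23621*(2468 + (6889 + √80)²) = 23621*(2468 + (6889 + 4*√5)²) = 58296628 + 23621*(6889 + 4*√5)²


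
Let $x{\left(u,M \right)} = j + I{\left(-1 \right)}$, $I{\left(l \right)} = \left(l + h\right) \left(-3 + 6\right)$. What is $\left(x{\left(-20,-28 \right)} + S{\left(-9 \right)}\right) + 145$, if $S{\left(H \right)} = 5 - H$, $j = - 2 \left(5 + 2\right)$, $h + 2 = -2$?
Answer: $130$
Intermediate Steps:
$h = -4$ ($h = -2 - 2 = -4$)
$j = -14$ ($j = \left(-2\right) 7 = -14$)
$I{\left(l \right)} = -12 + 3 l$ ($I{\left(l \right)} = \left(l - 4\right) \left(-3 + 6\right) = \left(-4 + l\right) 3 = -12 + 3 l$)
$x{\left(u,M \right)} = -29$ ($x{\left(u,M \right)} = -14 + \left(-12 + 3 \left(-1\right)\right) = -14 - 15 = -29$)
$\left(x{\left(-20,-28 \right)} + S{\left(-9 \right)}\right) + 145 = \left(-29 + \left(5 - -9\right)\right) + 145 = \left(-29 + \left(5 + 9\right)\right) + 145 = \left(-29 + 14\right) + 145 = -15 + 145 = 130$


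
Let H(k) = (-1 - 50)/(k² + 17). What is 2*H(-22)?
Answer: -34/167 ≈ -0.20359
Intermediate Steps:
H(k) = -51/(17 + k²)
2*H(-22) = 2*(-51/(17 + (-22)²)) = 2*(-51/(17 + 484)) = 2*(-51/501) = 2*(-51*1/501) = 2*(-17/167) = -34/167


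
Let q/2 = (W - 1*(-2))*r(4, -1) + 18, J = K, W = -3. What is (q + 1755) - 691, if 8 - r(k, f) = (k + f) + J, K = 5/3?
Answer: 3280/3 ≈ 1093.3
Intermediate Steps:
K = 5/3 (K = 5*(⅓) = 5/3 ≈ 1.6667)
J = 5/3 ≈ 1.6667
r(k, f) = 19/3 - f - k (r(k, f) = 8 - ((k + f) + 5/3) = 8 - ((f + k) + 5/3) = 8 - (5/3 + f + k) = 8 + (-5/3 - f - k) = 19/3 - f - k)
q = 88/3 (q = 2*((-3 - 1*(-2))*(19/3 - 1*(-1) - 1*4) + 18) = 2*((-3 + 2)*(19/3 + 1 - 4) + 18) = 2*(-1*10/3 + 18) = 2*(-10/3 + 18) = 2*(44/3) = 88/3 ≈ 29.333)
(q + 1755) - 691 = (88/3 + 1755) - 691 = 5353/3 - 691 = 3280/3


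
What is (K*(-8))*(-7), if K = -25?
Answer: -1400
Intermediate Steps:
(K*(-8))*(-7) = -25*(-8)*(-7) = 200*(-7) = -1400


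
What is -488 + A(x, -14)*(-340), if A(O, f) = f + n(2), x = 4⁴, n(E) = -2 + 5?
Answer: 3252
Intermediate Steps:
n(E) = 3
x = 256
A(O, f) = 3 + f (A(O, f) = f + 3 = 3 + f)
-488 + A(x, -14)*(-340) = -488 + (3 - 14)*(-340) = -488 - 11*(-340) = -488 + 3740 = 3252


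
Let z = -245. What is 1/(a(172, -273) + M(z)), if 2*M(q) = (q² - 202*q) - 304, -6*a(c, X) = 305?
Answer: 3/163664 ≈ 1.8330e-5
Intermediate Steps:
a(c, X) = -305/6 (a(c, X) = -⅙*305 = -305/6)
M(q) = -152 + q²/2 - 101*q (M(q) = ((q² - 202*q) - 304)/2 = (-304 + q² - 202*q)/2 = -152 + q²/2 - 101*q)
1/(a(172, -273) + M(z)) = 1/(-305/6 + (-152 + (½)*(-245)² - 101*(-245))) = 1/(-305/6 + (-152 + (½)*60025 + 24745)) = 1/(-305/6 + (-152 + 60025/2 + 24745)) = 1/(-305/6 + 109211/2) = 1/(163664/3) = 3/163664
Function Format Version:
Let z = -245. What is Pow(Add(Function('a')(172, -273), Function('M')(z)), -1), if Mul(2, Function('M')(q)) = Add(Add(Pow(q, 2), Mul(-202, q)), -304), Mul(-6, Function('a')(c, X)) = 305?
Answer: Rational(3, 163664) ≈ 1.8330e-5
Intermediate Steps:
Function('a')(c, X) = Rational(-305, 6) (Function('a')(c, X) = Mul(Rational(-1, 6), 305) = Rational(-305, 6))
Function('M')(q) = Add(-152, Mul(Rational(1, 2), Pow(q, 2)), Mul(-101, q)) (Function('M')(q) = Mul(Rational(1, 2), Add(Add(Pow(q, 2), Mul(-202, q)), -304)) = Mul(Rational(1, 2), Add(-304, Pow(q, 2), Mul(-202, q))) = Add(-152, Mul(Rational(1, 2), Pow(q, 2)), Mul(-101, q)))
Pow(Add(Function('a')(172, -273), Function('M')(z)), -1) = Pow(Add(Rational(-305, 6), Add(-152, Mul(Rational(1, 2), Pow(-245, 2)), Mul(-101, -245))), -1) = Pow(Add(Rational(-305, 6), Add(-152, Mul(Rational(1, 2), 60025), 24745)), -1) = Pow(Add(Rational(-305, 6), Add(-152, Rational(60025, 2), 24745)), -1) = Pow(Add(Rational(-305, 6), Rational(109211, 2)), -1) = Pow(Rational(163664, 3), -1) = Rational(3, 163664)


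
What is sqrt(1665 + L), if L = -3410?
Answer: I*sqrt(1745) ≈ 41.773*I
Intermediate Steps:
sqrt(1665 + L) = sqrt(1665 - 3410) = sqrt(-1745) = I*sqrt(1745)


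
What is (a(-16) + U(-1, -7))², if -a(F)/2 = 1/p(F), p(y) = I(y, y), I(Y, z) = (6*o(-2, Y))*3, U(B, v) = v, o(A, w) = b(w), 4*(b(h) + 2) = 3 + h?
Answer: 1739761/35721 ≈ 48.704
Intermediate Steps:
b(h) = -5/4 + h/4 (b(h) = -2 + (3 + h)/4 = -2 + (¾ + h/4) = -5/4 + h/4)
o(A, w) = -5/4 + w/4
I(Y, z) = -45/2 + 9*Y/2 (I(Y, z) = (6*(-5/4 + Y/4))*3 = (-15/2 + 3*Y/2)*3 = -45/2 + 9*Y/2)
p(y) = -45/2 + 9*y/2
a(F) = -2/(-45/2 + 9*F/2)
(a(-16) + U(-1, -7))² = (-4/(-45 + 9*(-16)) - 7)² = (-4/(-45 - 144) - 7)² = (-4/(-189) - 7)² = (-4*(-1/189) - 7)² = (4/189 - 7)² = (-1319/189)² = 1739761/35721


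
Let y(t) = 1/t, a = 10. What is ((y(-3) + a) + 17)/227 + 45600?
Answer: 31053680/681 ≈ 45600.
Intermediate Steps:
((y(-3) + a) + 17)/227 + 45600 = ((1/(-3) + 10) + 17)/227 + 45600 = ((-⅓ + 10) + 17)/227 + 45600 = (29/3 + 17)/227 + 45600 = (1/227)*(80/3) + 45600 = 80/681 + 45600 = 31053680/681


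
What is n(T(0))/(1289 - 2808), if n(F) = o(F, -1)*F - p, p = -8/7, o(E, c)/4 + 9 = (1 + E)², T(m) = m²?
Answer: -8/10633 ≈ -0.00075237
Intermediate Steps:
o(E, c) = -36 + 4*(1 + E)²
p = -8/7 (p = -8*⅐ = -8/7 ≈ -1.1429)
n(F) = 8/7 + F*(-36 + 4*(1 + F)²) (n(F) = (-36 + 4*(1 + F)²)*F - 1*(-8/7) = F*(-36 + 4*(1 + F)²) + 8/7 = 8/7 + F*(-36 + 4*(1 + F)²))
n(T(0))/(1289 - 2808) = (8/7 + 4*0²*(-9 + (1 + 0²)²))/(1289 - 2808) = (8/7 + 4*0*(-9 + (1 + 0)²))/(-1519) = -(8/7 + 4*0*(-9 + 1²))/1519 = -(8/7 + 4*0*(-9 + 1))/1519 = -(8/7 + 4*0*(-8))/1519 = -(8/7 + 0)/1519 = -1/1519*8/7 = -8/10633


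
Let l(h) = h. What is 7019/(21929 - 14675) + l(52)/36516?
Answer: 21390251/22073922 ≈ 0.96903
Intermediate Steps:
7019/(21929 - 14675) + l(52)/36516 = 7019/(21929 - 14675) + 52/36516 = 7019/7254 + 52*(1/36516) = 7019*(1/7254) + 13/9129 = 7019/7254 + 13/9129 = 21390251/22073922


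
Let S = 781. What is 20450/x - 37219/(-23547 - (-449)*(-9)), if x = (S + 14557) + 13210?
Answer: 135558551/65631852 ≈ 2.0654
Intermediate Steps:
x = 28548 (x = (781 + 14557) + 13210 = 15338 + 13210 = 28548)
20450/x - 37219/(-23547 - (-449)*(-9)) = 20450/28548 - 37219/(-23547 - (-449)*(-9)) = 20450*(1/28548) - 37219/(-23547 - 1*4041) = 10225/14274 - 37219/(-23547 - 4041) = 10225/14274 - 37219/(-27588) = 10225/14274 - 37219*(-1/27588) = 10225/14274 + 37219/27588 = 135558551/65631852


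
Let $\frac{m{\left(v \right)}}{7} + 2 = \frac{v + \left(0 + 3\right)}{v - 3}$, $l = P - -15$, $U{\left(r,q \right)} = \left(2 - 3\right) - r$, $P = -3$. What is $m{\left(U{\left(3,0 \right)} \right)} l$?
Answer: $-156$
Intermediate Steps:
$U{\left(r,q \right)} = -1 - r$
$l = 12$ ($l = -3 - -15 = -3 + 15 = 12$)
$m{\left(v \right)} = -14 + \frac{7 \left(3 + v\right)}{-3 + v}$ ($m{\left(v \right)} = -14 + 7 \frac{v + \left(0 + 3\right)}{v - 3} = -14 + 7 \frac{v + 3}{-3 + v} = -14 + 7 \frac{3 + v}{-3 + v} = -14 + \frac{7 \left(3 + v\right)}{-3 + v}$)
$m{\left(U{\left(3,0 \right)} \right)} l = \frac{7 \left(9 - \left(-1 - 3\right)\right)}{-3 - 4} \cdot 12 = \frac{7 \left(9 - -4\right)}{-3 - 4} \cdot 12 = \frac{7 \left(9 + 4\right)}{-7} \cdot 12 = 7 \left(- \frac{1}{7}\right) 13 \cdot 12 = \left(-13\right) 12 = -156$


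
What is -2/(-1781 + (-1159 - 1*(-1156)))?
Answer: 1/892 ≈ 0.0011211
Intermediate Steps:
-2/(-1781 + (-1159 - 1*(-1156))) = -2/(-1781 + (-1159 + 1156)) = -2/(-1781 - 3) = -2/(-1784) = -2*(-1/1784) = 1/892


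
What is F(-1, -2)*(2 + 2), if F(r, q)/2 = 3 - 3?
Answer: 0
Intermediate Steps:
F(r, q) = 0 (F(r, q) = 2*(3 - 3) = 2*0 = 0)
F(-1, -2)*(2 + 2) = 0*(2 + 2) = 0*4 = 0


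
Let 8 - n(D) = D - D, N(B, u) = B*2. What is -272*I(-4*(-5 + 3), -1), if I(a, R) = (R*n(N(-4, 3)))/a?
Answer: 272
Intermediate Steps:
N(B, u) = 2*B
n(D) = 8 (n(D) = 8 - (D - D) = 8 - 1*0 = 8 + 0 = 8)
I(a, R) = 8*R/a (I(a, R) = (R*8)/a = (8*R)/a = 8*R/a)
-272*I(-4*(-5 + 3), -1) = -2176*(-1)/((-4*(-5 + 3))) = -2176*(-1)/((-4*(-2))) = -2176*(-1)/8 = -272*(-1) = 272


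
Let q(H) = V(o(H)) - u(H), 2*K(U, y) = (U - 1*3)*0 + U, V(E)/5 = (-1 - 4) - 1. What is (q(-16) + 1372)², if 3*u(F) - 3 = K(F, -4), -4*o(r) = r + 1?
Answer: 16248961/9 ≈ 1.8054e+6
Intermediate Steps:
o(r) = -¼ - r/4 (o(r) = -(r + 1)/4 = -(1 + r)/4 = -¼ - r/4)
V(E) = -30 (V(E) = 5*((-1 - 4) - 1) = 5*(-5 - 1) = 5*(-6) = -30)
K(U, y) = U/2 (K(U, y) = ((U - 1*3)*0 + U)/2 = ((U - 3)*0 + U)/2 = ((-3 + U)*0 + U)/2 = (0 + U)/2 = U/2)
u(F) = 1 + F/6 (u(F) = 1 + (F/2)/3 = 1 + F/6)
q(H) = -31 - H/6 (q(H) = -30 - (1 + H/6) = -30 + (-1 - H/6) = -31 - H/6)
(q(-16) + 1372)² = ((-31 - ⅙*(-16)) + 1372)² = ((-31 + 8/3) + 1372)² = (-85/3 + 1372)² = (4031/3)² = 16248961/9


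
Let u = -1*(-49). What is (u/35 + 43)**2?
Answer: 49284/25 ≈ 1971.4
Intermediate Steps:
u = 49
(u/35 + 43)**2 = (49/35 + 43)**2 = (49*(1/35) + 43)**2 = (7/5 + 43)**2 = (222/5)**2 = 49284/25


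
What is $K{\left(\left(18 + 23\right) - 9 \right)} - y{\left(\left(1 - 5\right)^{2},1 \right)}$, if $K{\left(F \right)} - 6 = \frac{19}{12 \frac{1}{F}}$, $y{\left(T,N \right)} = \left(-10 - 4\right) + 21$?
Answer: $\frac{149}{3} \approx 49.667$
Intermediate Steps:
$y{\left(T,N \right)} = 7$ ($y{\left(T,N \right)} = -14 + 21 = 7$)
$K{\left(F \right)} = 6 + \frac{19 F}{12}$ ($K{\left(F \right)} = 6 + \frac{19}{12 \frac{1}{F}} = 6 + 19 \frac{F}{12} = 6 + \frac{19 F}{12}$)
$K{\left(\left(18 + 23\right) - 9 \right)} - y{\left(\left(1 - 5\right)^{2},1 \right)} = \left(6 + \frac{19 \left(\left(18 + 23\right) - 9\right)}{12}\right) - 7 = \left(6 + \frac{19 \left(41 - 9\right)}{12}\right) - 7 = \left(6 + \frac{19}{12} \cdot 32\right) - 7 = \left(6 + \frac{152}{3}\right) - 7 = \frac{170}{3} - 7 = \frac{149}{3}$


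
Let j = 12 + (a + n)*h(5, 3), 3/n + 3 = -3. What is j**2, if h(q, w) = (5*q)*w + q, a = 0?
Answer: 784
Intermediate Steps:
n = -1/2 (n = 3/(-3 - 3) = 3/(-6) = 3*(-1/6) = -1/2 ≈ -0.50000)
h(q, w) = q + 5*q*w (h(q, w) = 5*q*w + q = q + 5*q*w)
j = -28 (j = 12 + (0 - 1/2)*(5*(1 + 5*3)) = 12 - 5*(1 + 15)/2 = 12 - 5*16/2 = 12 - 1/2*80 = 12 - 40 = -28)
j**2 = (-28)**2 = 784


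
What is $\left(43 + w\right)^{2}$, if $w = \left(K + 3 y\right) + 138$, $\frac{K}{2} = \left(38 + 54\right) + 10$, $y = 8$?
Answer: $167281$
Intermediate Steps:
$K = 204$ ($K = 2 \left(\left(38 + 54\right) + 10\right) = 2 \left(92 + 10\right) = 2 \cdot 102 = 204$)
$w = 366$ ($w = \left(204 + 3 \cdot 8\right) + 138 = \left(204 + 24\right) + 138 = 228 + 138 = 366$)
$\left(43 + w\right)^{2} = \left(43 + 366\right)^{2} = 409^{2} = 167281$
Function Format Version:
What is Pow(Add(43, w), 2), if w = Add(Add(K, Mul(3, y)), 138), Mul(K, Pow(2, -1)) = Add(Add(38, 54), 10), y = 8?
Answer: 167281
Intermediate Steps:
K = 204 (K = Mul(2, Add(Add(38, 54), 10)) = Mul(2, Add(92, 10)) = Mul(2, 102) = 204)
w = 366 (w = Add(Add(204, Mul(3, 8)), 138) = Add(Add(204, 24), 138) = Add(228, 138) = 366)
Pow(Add(43, w), 2) = Pow(Add(43, 366), 2) = Pow(409, 2) = 167281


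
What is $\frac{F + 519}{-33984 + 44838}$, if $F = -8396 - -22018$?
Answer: $\frac{14141}{10854} \approx 1.3028$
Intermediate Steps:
$F = 13622$ ($F = -8396 + 22018 = 13622$)
$\frac{F + 519}{-33984 + 44838} = \frac{13622 + 519}{-33984 + 44838} = \frac{14141}{10854}$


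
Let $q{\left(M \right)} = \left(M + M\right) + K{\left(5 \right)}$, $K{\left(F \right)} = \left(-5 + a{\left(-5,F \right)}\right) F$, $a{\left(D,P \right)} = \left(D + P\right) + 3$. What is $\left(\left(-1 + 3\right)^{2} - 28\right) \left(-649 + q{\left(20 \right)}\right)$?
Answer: $14856$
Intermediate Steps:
$a{\left(D,P \right)} = 3 + D + P$
$K{\left(F \right)} = F \left(-7 + F\right)$ ($K{\left(F \right)} = \left(-5 + \left(3 - 5 + F\right)\right) F = \left(-5 + \left(-2 + F\right)\right) F = \left(-7 + F\right) F = F \left(-7 + F\right)$)
$q{\left(M \right)} = -10 + 2 M$ ($q{\left(M \right)} = \left(M + M\right) + 5 \left(-7 + 5\right) = 2 M + 5 \left(-2\right) = 2 M - 10 = -10 + 2 M$)
$\left(\left(-1 + 3\right)^{2} - 28\right) \left(-649 + q{\left(20 \right)}\right) = \left(\left(-1 + 3\right)^{2} - 28\right) \left(-649 + \left(-10 + 2 \cdot 20\right)\right) = \left(2^{2} - 28\right) \left(-649 + \left(-10 + 40\right)\right) = \left(4 - 28\right) \left(-649 + 30\right) = \left(-24\right) \left(-619\right) = 14856$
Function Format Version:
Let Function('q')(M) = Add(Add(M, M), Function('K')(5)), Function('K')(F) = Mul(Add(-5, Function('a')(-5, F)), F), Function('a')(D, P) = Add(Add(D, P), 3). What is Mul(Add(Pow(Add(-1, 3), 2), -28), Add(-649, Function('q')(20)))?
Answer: 14856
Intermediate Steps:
Function('a')(D, P) = Add(3, D, P)
Function('K')(F) = Mul(F, Add(-7, F)) (Function('K')(F) = Mul(Add(-5, Add(3, -5, F)), F) = Mul(Add(-5, Add(-2, F)), F) = Mul(Add(-7, F), F) = Mul(F, Add(-7, F)))
Function('q')(M) = Add(-10, Mul(2, M)) (Function('q')(M) = Add(Add(M, M), Mul(5, Add(-7, 5))) = Add(Mul(2, M), Mul(5, -2)) = Add(Mul(2, M), -10) = Add(-10, Mul(2, M)))
Mul(Add(Pow(Add(-1, 3), 2), -28), Add(-649, Function('q')(20))) = Mul(Add(Pow(Add(-1, 3), 2), -28), Add(-649, Add(-10, Mul(2, 20)))) = Mul(Add(Pow(2, 2), -28), Add(-649, Add(-10, 40))) = Mul(Add(4, -28), Add(-649, 30)) = Mul(-24, -619) = 14856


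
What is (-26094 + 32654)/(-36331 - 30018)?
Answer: -6560/66349 ≈ -0.098871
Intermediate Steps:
(-26094 + 32654)/(-36331 - 30018) = 6560/(-66349) = 6560*(-1/66349) = -6560/66349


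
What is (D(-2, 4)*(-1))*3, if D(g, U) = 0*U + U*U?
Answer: -48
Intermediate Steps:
D(g, U) = U² (D(g, U) = 0 + U² = U²)
(D(-2, 4)*(-1))*3 = (4²*(-1))*3 = (16*(-1))*3 = -16*3 = -48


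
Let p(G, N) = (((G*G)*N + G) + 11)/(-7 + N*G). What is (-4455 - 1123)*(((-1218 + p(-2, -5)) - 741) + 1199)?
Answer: 12779198/3 ≈ 4.2597e+6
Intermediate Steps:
p(G, N) = (11 + G + N*G²)/(-7 + G*N) (p(G, N) = ((G²*N + G) + 11)/(-7 + G*N) = ((N*G² + G) + 11)/(-7 + G*N) = ((G + N*G²) + 11)/(-7 + G*N) = (11 + G + N*G²)/(-7 + G*N))
(-4455 - 1123)*(((-1218 + p(-2, -5)) - 741) + 1199) = (-4455 - 1123)*(((-1218 + (11 - 2 - 5*(-2)²)/(-7 - 2*(-5))) - 741) + 1199) = -5578*(((-1218 + (11 - 2 - 5*4)/(-7 + 10)) - 741) + 1199) = -5578*(((-1218 + (11 - 2 - 20)/3) - 741) + 1199) = -5578*(((-1218 + (⅓)*(-11)) - 741) + 1199) = -5578*(((-1218 - 11/3) - 741) + 1199) = -5578*((-3665/3 - 741) + 1199) = -5578*(-5888/3 + 1199) = -5578*(-2291/3) = 12779198/3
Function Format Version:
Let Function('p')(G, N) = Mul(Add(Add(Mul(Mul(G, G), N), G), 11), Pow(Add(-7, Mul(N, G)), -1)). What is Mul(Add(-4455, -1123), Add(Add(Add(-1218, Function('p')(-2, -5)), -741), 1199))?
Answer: Rational(12779198, 3) ≈ 4.2597e+6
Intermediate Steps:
Function('p')(G, N) = Mul(Pow(Add(-7, Mul(G, N)), -1), Add(11, G, Mul(N, Pow(G, 2)))) (Function('p')(G, N) = Mul(Add(Add(Mul(Pow(G, 2), N), G), 11), Pow(Add(-7, Mul(G, N)), -1)) = Mul(Add(Add(Mul(N, Pow(G, 2)), G), 11), Pow(Add(-7, Mul(G, N)), -1)) = Mul(Add(Add(G, Mul(N, Pow(G, 2))), 11), Pow(Add(-7, Mul(G, N)), -1)) = Mul(Add(11, G, Mul(N, Pow(G, 2))), Pow(Add(-7, Mul(G, N)), -1)) = Mul(Pow(Add(-7, Mul(G, N)), -1), Add(11, G, Mul(N, Pow(G, 2)))))
Mul(Add(-4455, -1123), Add(Add(Add(-1218, Function('p')(-2, -5)), -741), 1199)) = Mul(Add(-4455, -1123), Add(Add(Add(-1218, Mul(Pow(Add(-7, Mul(-2, -5)), -1), Add(11, -2, Mul(-5, Pow(-2, 2))))), -741), 1199)) = Mul(-5578, Add(Add(Add(-1218, Mul(Pow(Add(-7, 10), -1), Add(11, -2, Mul(-5, 4)))), -741), 1199)) = Mul(-5578, Add(Add(Add(-1218, Mul(Pow(3, -1), Add(11, -2, -20))), -741), 1199)) = Mul(-5578, Add(Add(Add(-1218, Mul(Rational(1, 3), -11)), -741), 1199)) = Mul(-5578, Add(Add(Add(-1218, Rational(-11, 3)), -741), 1199)) = Mul(-5578, Add(Add(Rational(-3665, 3), -741), 1199)) = Mul(-5578, Add(Rational(-5888, 3), 1199)) = Mul(-5578, Rational(-2291, 3)) = Rational(12779198, 3)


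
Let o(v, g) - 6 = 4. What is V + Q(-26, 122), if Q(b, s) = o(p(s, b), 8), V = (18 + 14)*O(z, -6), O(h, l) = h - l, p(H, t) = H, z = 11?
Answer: 554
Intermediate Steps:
o(v, g) = 10 (o(v, g) = 6 + 4 = 10)
V = 544 (V = (18 + 14)*(11 - 1*(-6)) = 32*(11 + 6) = 32*17 = 544)
Q(b, s) = 10
V + Q(-26, 122) = 544 + 10 = 554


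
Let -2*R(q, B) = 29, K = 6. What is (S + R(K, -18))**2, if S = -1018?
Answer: 4264225/4 ≈ 1.0661e+6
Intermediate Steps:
R(q, B) = -29/2 (R(q, B) = -1/2*29 = -29/2)
(S + R(K, -18))**2 = (-1018 - 29/2)**2 = (-2065/2)**2 = 4264225/4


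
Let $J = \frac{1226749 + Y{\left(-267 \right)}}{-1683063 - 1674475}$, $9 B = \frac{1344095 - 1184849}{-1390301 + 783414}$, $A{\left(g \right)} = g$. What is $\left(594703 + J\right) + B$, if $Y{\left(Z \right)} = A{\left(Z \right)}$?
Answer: $\frac{605896741523770956}{1018823082103} \approx 5.947 \cdot 10^{5}$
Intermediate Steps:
$Y{\left(Z \right)} = Z$
$B = - \frac{17694}{606887}$ ($B = \frac{\left(1344095 - 1184849\right) \frac{1}{-1390301 + 783414}}{9} = \frac{159246 \frac{1}{-606887}}{9} = \frac{159246 \left(- \frac{1}{606887}\right)}{9} = \frac{1}{9} \left(- \frac{159246}{606887}\right) = - \frac{17694}{606887} \approx -0.029155$)
$J = - \frac{613241}{1678769}$ ($J = \frac{1226749 - 267}{-1683063 - 1674475} = \frac{1226482}{-3357538} = 1226482 \left(- \frac{1}{3357538}\right) = - \frac{613241}{1678769} \approx -0.36529$)
$\left(594703 + J\right) + B = \left(594703 - \frac{613241}{1678769}\right) - \frac{17694}{606887} = \frac{998368347366}{1678769} - \frac{17694}{606887} = \frac{605896741523770956}{1018823082103}$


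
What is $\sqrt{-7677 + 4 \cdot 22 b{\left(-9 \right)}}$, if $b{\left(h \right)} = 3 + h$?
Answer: $i \sqrt{8205} \approx 90.581 i$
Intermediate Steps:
$\sqrt{-7677 + 4 \cdot 22 b{\left(-9 \right)}} = \sqrt{-7677 + 4 \cdot 22 \left(3 - 9\right)} = \sqrt{-7677 + 88 \left(-6\right)} = \sqrt{-7677 - 528} = \sqrt{-8205} = i \sqrt{8205}$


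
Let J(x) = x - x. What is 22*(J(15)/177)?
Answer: 0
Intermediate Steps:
J(x) = 0
22*(J(15)/177) = 22*(0/177) = 22*(0*(1/177)) = 22*0 = 0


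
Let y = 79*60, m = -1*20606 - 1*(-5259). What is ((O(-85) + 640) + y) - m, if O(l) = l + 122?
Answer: 20764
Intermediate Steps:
m = -15347 (m = -20606 + 5259 = -15347)
y = 4740
O(l) = 122 + l
((O(-85) + 640) + y) - m = (((122 - 85) + 640) + 4740) - 1*(-15347) = ((37 + 640) + 4740) + 15347 = (677 + 4740) + 15347 = 5417 + 15347 = 20764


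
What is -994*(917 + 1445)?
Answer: -2347828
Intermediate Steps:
-994*(917 + 1445) = -994*2362 = -2347828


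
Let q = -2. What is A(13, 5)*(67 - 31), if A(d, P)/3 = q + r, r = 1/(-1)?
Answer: -324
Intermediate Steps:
r = -1
A(d, P) = -9 (A(d, P) = 3*(-2 - 1) = 3*(-3) = -9)
A(13, 5)*(67 - 31) = -9*(67 - 31) = -9*36 = -324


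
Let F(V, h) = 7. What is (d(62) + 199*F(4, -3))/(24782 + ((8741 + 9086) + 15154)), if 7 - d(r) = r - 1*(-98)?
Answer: 1240/57763 ≈ 0.021467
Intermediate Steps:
d(r) = -91 - r (d(r) = 7 - (r - 1*(-98)) = 7 - (r + 98) = 7 - (98 + r) = 7 + (-98 - r) = -91 - r)
(d(62) + 199*F(4, -3))/(24782 + ((8741 + 9086) + 15154)) = ((-91 - 1*62) + 199*7)/(24782 + ((8741 + 9086) + 15154)) = ((-91 - 62) + 1393)/(24782 + (17827 + 15154)) = (-153 + 1393)/(24782 + 32981) = 1240/57763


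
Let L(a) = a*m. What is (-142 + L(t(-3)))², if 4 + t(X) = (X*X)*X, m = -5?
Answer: 169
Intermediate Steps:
t(X) = -4 + X³ (t(X) = -4 + (X*X)*X = -4 + X²*X = -4 + X³)
L(a) = -5*a (L(a) = a*(-5) = -5*a)
(-142 + L(t(-3)))² = (-142 - 5*(-4 + (-3)³))² = (-142 - 5*(-4 - 27))² = (-142 - 5*(-31))² = (-142 + 155)² = 13² = 169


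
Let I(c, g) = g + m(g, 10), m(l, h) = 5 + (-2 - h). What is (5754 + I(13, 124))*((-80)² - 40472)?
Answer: -200036712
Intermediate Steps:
m(l, h) = 3 - h
I(c, g) = -7 + g (I(c, g) = g + (3 - 1*10) = g + (3 - 10) = g - 7 = -7 + g)
(5754 + I(13, 124))*((-80)² - 40472) = (5754 + (-7 + 124))*((-80)² - 40472) = (5754 + 117)*(6400 - 40472) = 5871*(-34072) = -200036712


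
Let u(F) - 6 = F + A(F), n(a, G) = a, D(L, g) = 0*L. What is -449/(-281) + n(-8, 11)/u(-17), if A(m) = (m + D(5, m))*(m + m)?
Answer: 252335/159327 ≈ 1.5838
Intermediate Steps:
D(L, g) = 0
A(m) = 2*m² (A(m) = (m + 0)*(m + m) = m*(2*m) = 2*m²)
u(F) = 6 + F + 2*F² (u(F) = 6 + (F + 2*F²) = 6 + F + 2*F²)
-449/(-281) + n(-8, 11)/u(-17) = -449/(-281) - 8/(6 - 17 + 2*(-17)²) = -449*(-1/281) - 8/(6 - 17 + 2*289) = 449/281 - 8/(6 - 17 + 578) = 449/281 - 8/567 = 252335/159327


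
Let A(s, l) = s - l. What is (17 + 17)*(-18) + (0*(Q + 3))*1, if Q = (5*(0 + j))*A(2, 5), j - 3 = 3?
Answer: -612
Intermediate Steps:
j = 6 (j = 3 + 3 = 6)
Q = -90 (Q = (5*(0 + 6))*(2 - 1*5) = (5*6)*(2 - 5) = 30*(-3) = -90)
(17 + 17)*(-18) + (0*(Q + 3))*1 = (17 + 17)*(-18) + (0*(-90 + 3))*1 = 34*(-18) + (0*(-87))*1 = -612 + 0*1 = -612 + 0 = -612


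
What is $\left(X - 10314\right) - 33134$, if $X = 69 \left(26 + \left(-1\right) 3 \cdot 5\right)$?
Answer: $-42689$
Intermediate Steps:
$X = 759$ ($X = 69 \left(26 - 15\right) = 69 \cdot 11 = 759$)
$\left(X - 10314\right) - 33134 = \left(759 - 10314\right) - 33134 = -9555 - 33134 = -42689$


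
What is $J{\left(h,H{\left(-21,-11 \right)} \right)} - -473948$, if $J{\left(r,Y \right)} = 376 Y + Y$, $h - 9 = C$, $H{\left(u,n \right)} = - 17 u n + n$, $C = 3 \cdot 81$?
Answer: $-1010678$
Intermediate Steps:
$C = 243$
$H{\left(u,n \right)} = n - 17 n u$ ($H{\left(u,n \right)} = - 17 n u + n = n - 17 n u$)
$h = 252$ ($h = 9 + 243 = 252$)
$J{\left(r,Y \right)} = 377 Y$
$J{\left(h,H{\left(-21,-11 \right)} \right)} - -473948 = 377 \left(- 11 \left(1 - -357\right)\right) - -473948 = 377 \left(- 11 \left(1 + 357\right)\right) + 473948 = 377 \left(\left(-11\right) 358\right) + 473948 = 377 \left(-3938\right) + 473948 = -1484626 + 473948 = -1010678$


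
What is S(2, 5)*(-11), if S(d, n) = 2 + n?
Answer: -77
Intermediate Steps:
S(2, 5)*(-11) = (2 + 5)*(-11) = 7*(-11) = -77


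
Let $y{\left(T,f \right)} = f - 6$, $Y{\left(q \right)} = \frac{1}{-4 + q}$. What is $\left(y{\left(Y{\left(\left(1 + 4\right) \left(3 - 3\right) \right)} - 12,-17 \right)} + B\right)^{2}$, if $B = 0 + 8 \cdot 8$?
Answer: $1681$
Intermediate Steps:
$y{\left(T,f \right)} = -6 + f$
$B = 64$ ($B = 0 + 64 = 64$)
$\left(y{\left(Y{\left(\left(1 + 4\right) \left(3 - 3\right) \right)} - 12,-17 \right)} + B\right)^{2} = \left(\left(-6 - 17\right) + 64\right)^{2} = \left(-23 + 64\right)^{2} = 41^{2} = 1681$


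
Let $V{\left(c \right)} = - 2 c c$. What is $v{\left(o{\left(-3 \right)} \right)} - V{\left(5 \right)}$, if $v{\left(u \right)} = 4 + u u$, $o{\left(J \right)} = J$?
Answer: $63$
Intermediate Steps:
$v{\left(u \right)} = 4 + u^{2}$
$V{\left(c \right)} = - 2 c^{2}$
$v{\left(o{\left(-3 \right)} \right)} - V{\left(5 \right)} = \left(4 + \left(-3\right)^{2}\right) - - 2 \cdot 5^{2} = \left(4 + 9\right) - \left(-2\right) 25 = 13 - -50 = 13 + 50 = 63$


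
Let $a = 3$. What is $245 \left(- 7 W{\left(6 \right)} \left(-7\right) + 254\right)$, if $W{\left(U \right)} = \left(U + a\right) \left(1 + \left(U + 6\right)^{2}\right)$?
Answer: $15728755$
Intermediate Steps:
$W{\left(U \right)} = \left(1 + \left(6 + U\right)^{2}\right) \left(3 + U\right)$ ($W{\left(U \right)} = \left(U + 3\right) \left(1 + \left(U + 6\right)^{2}\right) = \left(3 + U\right) \left(1 + \left(6 + U\right)^{2}\right) = \left(1 + \left(6 + U\right)^{2}\right) \left(3 + U\right)$)
$245 \left(- 7 W{\left(6 \right)} \left(-7\right) + 254\right) = 245 \left(- 7 \left(111 + 6^{3} + 15 \cdot 6^{2} + 73 \cdot 6\right) \left(-7\right) + 254\right) = 245 \left(- 7 \left(111 + 216 + 15 \cdot 36 + 438\right) \left(-7\right) + 254\right) = 245 \left(- 7 \left(111 + 216 + 540 + 438\right) \left(-7\right) + 254\right) = 245 \left(\left(-7\right) 1305 \left(-7\right) + 254\right) = 245 \left(\left(-9135\right) \left(-7\right) + 254\right) = 245 \left(63945 + 254\right) = 245 \cdot 64199 = 15728755$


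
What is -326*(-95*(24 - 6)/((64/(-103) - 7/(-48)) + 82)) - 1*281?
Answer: 2642823223/403057 ≈ 6556.9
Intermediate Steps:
-326*(-95*(24 - 6)/((64/(-103) - 7/(-48)) + 82)) - 1*281 = -326*(-1710/((64*(-1/103) - 7*(-1/48)) + 82)) - 281 = -326*(-1710/((-64/103 + 7/48) + 82)) - 281 = -326*(-1710/(-2351/4944 + 82)) - 281 = -326/(((403057/4944)*(1/18))*(-1/95)) - 281 = -326/((403057/88992)*(-1/95)) - 281 = -326/(-403057/8454240) - 281 = -326*(-8454240/403057) - 281 = 2756082240/403057 - 281 = 2642823223/403057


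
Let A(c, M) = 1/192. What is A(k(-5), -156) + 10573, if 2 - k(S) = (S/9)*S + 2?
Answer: 2030017/192 ≈ 10573.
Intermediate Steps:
k(S) = -S**2/9 (k(S) = 2 - ((S/9)*S + 2) = 2 - (S**2/9 + 2) = 2 - (2 + S**2/9) = 2 + (-2 - S**2/9) = -S**2/9)
A(c, M) = 1/192
A(k(-5), -156) + 10573 = 1/192 + 10573 = 2030017/192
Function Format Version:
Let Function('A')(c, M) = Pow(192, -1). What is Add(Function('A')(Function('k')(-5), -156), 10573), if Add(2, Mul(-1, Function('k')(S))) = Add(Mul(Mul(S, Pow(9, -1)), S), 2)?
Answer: Rational(2030017, 192) ≈ 10573.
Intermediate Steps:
Function('k')(S) = Mul(Rational(-1, 9), Pow(S, 2)) (Function('k')(S) = Add(2, Mul(-1, Add(Mul(Mul(S, Pow(9, -1)), S), 2))) = Add(2, Mul(-1, Add(Mul(Mul(S, Rational(1, 9)), S), 2))) = Add(2, Mul(-1, Add(Mul(Mul(Rational(1, 9), S), S), 2))) = Add(2, Mul(-1, Add(Mul(Rational(1, 9), Pow(S, 2)), 2))) = Add(2, Mul(-1, Add(2, Mul(Rational(1, 9), Pow(S, 2))))) = Add(2, Add(-2, Mul(Rational(-1, 9), Pow(S, 2)))) = Mul(Rational(-1, 9), Pow(S, 2)))
Function('A')(c, M) = Rational(1, 192)
Add(Function('A')(Function('k')(-5), -156), 10573) = Add(Rational(1, 192), 10573) = Rational(2030017, 192)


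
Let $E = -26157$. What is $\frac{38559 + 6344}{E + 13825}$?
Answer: $- \frac{44903}{12332} \approx -3.6412$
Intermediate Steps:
$\frac{38559 + 6344}{E + 13825} = \frac{38559 + 6344}{-26157 + 13825} = \frac{44903}{-12332} = 44903 \left(- \frac{1}{12332}\right) = - \frac{44903}{12332}$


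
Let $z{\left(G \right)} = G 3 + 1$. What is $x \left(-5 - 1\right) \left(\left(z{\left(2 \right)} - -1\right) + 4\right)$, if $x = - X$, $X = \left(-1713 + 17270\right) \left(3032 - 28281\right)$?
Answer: $-28281505896$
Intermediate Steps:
$z{\left(G \right)} = 1 + 3 G$ ($z{\left(G \right)} = 3 G + 1 = 1 + 3 G$)
$X = -392798693$ ($X = 15557 \left(-25249\right) = -392798693$)
$x = 392798693$ ($x = \left(-1\right) \left(-392798693\right) = 392798693$)
$x \left(-5 - 1\right) \left(\left(z{\left(2 \right)} - -1\right) + 4\right) = 392798693 \left(-5 - 1\right) \left(\left(\left(1 + 3 \cdot 2\right) - -1\right) + 4\right) = 392798693 \left(- 6 \left(\left(\left(1 + 6\right) + 1\right) + 4\right)\right) = 392798693 \left(- 6 \left(\left(7 + 1\right) + 4\right)\right) = 392798693 \left(- 6 \left(8 + 4\right)\right) = 392798693 \left(\left(-6\right) 12\right) = 392798693 \left(-72\right) = -28281505896$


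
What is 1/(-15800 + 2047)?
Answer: -1/13753 ≈ -7.2711e-5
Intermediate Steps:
1/(-15800 + 2047) = 1/(-13753) = -1/13753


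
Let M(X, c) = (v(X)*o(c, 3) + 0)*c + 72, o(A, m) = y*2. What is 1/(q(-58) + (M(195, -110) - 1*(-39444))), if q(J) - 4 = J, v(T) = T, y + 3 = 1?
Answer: 1/125262 ≈ 7.9833e-6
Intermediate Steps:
y = -2 (y = -3 + 1 = -2)
o(A, m) = -4 (o(A, m) = -2*2 = -4)
q(J) = 4 + J
M(X, c) = 72 - 4*X*c (M(X, c) = (X*(-4) + 0)*c + 72 = (-4*X + 0)*c + 72 = (-4*X)*c + 72 = -4*X*c + 72 = 72 - 4*X*c)
1/(q(-58) + (M(195, -110) - 1*(-39444))) = 1/((4 - 58) + ((72 - 4*195*(-110)) - 1*(-39444))) = 1/(-54 + ((72 + 85800) + 39444)) = 1/(-54 + (85872 + 39444)) = 1/(-54 + 125316) = 1/125262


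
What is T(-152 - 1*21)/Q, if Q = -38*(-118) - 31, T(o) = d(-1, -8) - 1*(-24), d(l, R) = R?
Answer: 16/4453 ≈ 0.0035931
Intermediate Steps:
T(o) = 16 (T(o) = -8 - 1*(-24) = -8 + 24 = 16)
Q = 4453 (Q = 4484 - 31 = 4453)
T(-152 - 1*21)/Q = 16/4453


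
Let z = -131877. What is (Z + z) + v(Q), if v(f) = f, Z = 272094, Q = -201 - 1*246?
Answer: 139770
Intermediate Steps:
Q = -447 (Q = -201 - 246 = -447)
(Z + z) + v(Q) = (272094 - 131877) - 447 = 140217 - 447 = 139770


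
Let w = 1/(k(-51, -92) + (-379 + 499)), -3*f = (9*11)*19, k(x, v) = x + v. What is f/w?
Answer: 14421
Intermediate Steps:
k(x, v) = v + x
f = -627 (f = -9*11*19/3 = -33*19 = -1/3*1881 = -627)
w = -1/23 (w = 1/((-92 - 51) + (-379 + 499)) = 1/(-143 + 120) = 1/(-23) = -1/23 ≈ -0.043478)
f/w = -627/(-1/23) = -627*(-23) = 14421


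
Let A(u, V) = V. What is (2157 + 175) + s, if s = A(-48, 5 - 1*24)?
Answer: 2313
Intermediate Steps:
s = -19 (s = 5 - 1*24 = 5 - 24 = -19)
(2157 + 175) + s = (2157 + 175) - 19 = 2332 - 19 = 2313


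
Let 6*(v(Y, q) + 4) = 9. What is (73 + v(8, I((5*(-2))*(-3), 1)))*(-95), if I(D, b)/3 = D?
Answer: -13395/2 ≈ -6697.5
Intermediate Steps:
I(D, b) = 3*D
v(Y, q) = -5/2 (v(Y, q) = -4 + (1/6)*9 = -4 + 3/2 = -5/2)
(73 + v(8, I((5*(-2))*(-3), 1)))*(-95) = (73 - 5/2)*(-95) = (141/2)*(-95) = -13395/2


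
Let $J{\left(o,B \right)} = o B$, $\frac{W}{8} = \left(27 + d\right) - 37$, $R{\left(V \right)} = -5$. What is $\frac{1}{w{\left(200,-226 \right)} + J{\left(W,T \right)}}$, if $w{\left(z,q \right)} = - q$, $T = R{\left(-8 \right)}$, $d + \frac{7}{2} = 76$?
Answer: $- \frac{1}{2274} \approx -0.00043975$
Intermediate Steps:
$d = \frac{145}{2}$ ($d = - \frac{7}{2} + 76 = \frac{145}{2} \approx 72.5$)
$T = -5$
$W = 500$ ($W = 8 \left(\left(27 + \frac{145}{2}\right) - 37\right) = 8 \left(\frac{199}{2} - 37\right) = 8 \cdot \frac{125}{2} = 500$)
$J{\left(o,B \right)} = B o$
$\frac{1}{w{\left(200,-226 \right)} + J{\left(W,T \right)}} = \frac{1}{\left(-1\right) \left(-226\right) - 2500} = \frac{1}{226 - 2500} = \frac{1}{-2274} = - \frac{1}{2274}$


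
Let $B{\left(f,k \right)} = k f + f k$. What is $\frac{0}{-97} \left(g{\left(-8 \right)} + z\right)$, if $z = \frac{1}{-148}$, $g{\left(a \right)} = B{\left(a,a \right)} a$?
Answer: $0$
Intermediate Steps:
$B{\left(f,k \right)} = 2 f k$ ($B{\left(f,k \right)} = f k + f k = 2 f k$)
$g{\left(a \right)} = 2 a^{3}$ ($g{\left(a \right)} = 2 a a a = 2 a^{2} a = 2 a^{3}$)
$z = - \frac{1}{148} \approx -0.0067568$
$\frac{0}{-97} \left(g{\left(-8 \right)} + z\right) = \frac{0}{-97} \left(2 \left(-8\right)^{3} - \frac{1}{148}\right) = 0 \left(- \frac{1}{97}\right) \left(2 \left(-512\right) - \frac{1}{148}\right) = 0 \left(-1024 - \frac{1}{148}\right) = 0 \left(- \frac{151553}{148}\right) = 0$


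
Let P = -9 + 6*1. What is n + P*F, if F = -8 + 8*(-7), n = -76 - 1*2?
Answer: 114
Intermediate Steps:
n = -78 (n = -76 - 2 = -78)
F = -64 (F = -8 - 56 = -64)
P = -3 (P = -9 + 6 = -3)
n + P*F = -78 - 3*(-64) = -78 + 192 = 114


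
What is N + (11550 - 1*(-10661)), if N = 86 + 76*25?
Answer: 24197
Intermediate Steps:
N = 1986 (N = 86 + 1900 = 1986)
N + (11550 - 1*(-10661)) = 1986 + (11550 - 1*(-10661)) = 1986 + (11550 + 10661) = 1986 + 22211 = 24197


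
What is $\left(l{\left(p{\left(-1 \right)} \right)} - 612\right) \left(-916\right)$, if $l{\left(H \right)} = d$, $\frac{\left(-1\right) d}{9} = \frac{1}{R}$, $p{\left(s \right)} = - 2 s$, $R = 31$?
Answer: $\frac{17386596}{31} \approx 5.6086 \cdot 10^{5}$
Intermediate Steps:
$d = - \frac{9}{31} \approx -0.29032$
$l{\left(H \right)} = - \frac{9}{31}$
$\left(l{\left(p{\left(-1 \right)} \right)} - 612\right) \left(-916\right) = \left(- \frac{9}{31} - 612\right) \left(-916\right) = \left(- \frac{18981}{31}\right) \left(-916\right) = \frac{17386596}{31}$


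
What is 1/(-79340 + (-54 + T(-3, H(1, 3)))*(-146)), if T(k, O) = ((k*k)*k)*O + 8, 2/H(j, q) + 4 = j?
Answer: -1/75252 ≈ -1.3289e-5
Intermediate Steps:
H(j, q) = 2/(-4 + j)
T(k, O) = 8 + O*k³ (T(k, O) = (k²*k)*O + 8 = k³*O + 8 = O*k³ + 8 = 8 + O*k³)
1/(-79340 + (-54 + T(-3, H(1, 3)))*(-146)) = 1/(-79340 + (-54 + (8 + (2/(-4 + 1))*(-3)³))*(-146)) = 1/(-79340 + (-54 + (8 + (2/(-3))*(-27)))*(-146)) = 1/(-79340 + (-54 + (8 + (2*(-⅓))*(-27)))*(-146)) = 1/(-79340 + (-54 + (8 - ⅔*(-27)))*(-146)) = 1/(-79340 + (-54 + (8 + 18))*(-146)) = 1/(-79340 + (-54 + 26)*(-146)) = 1/(-79340 - 28*(-146)) = 1/(-79340 + 4088) = 1/(-75252) = -1/75252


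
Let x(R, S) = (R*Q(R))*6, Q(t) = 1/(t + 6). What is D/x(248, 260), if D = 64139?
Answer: 262763/24 ≈ 10948.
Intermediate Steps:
Q(t) = 1/(6 + t)
x(R, S) = 6*R/(6 + R) (x(R, S) = (R/(6 + R))*6 = 6*R/(6 + R))
D/x(248, 260) = 64139/((6*248/(6 + 248))) = 64139/((6*248/254)) = 64139/((6*248*(1/254))) = 64139/(744/127) = 64139*(127/744) = 262763/24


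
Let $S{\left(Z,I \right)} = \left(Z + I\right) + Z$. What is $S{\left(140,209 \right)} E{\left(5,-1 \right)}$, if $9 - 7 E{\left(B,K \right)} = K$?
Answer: $\frac{4890}{7} \approx 698.57$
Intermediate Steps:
$S{\left(Z,I \right)} = I + 2 Z$ ($S{\left(Z,I \right)} = \left(I + Z\right) + Z = I + 2 Z$)
$E{\left(B,K \right)} = \frac{9}{7} - \frac{K}{7}$
$S{\left(140,209 \right)} E{\left(5,-1 \right)} = \left(209 + 2 \cdot 140\right) \left(\frac{9}{7} - - \frac{1}{7}\right) = \left(209 + 280\right) \left(\frac{9}{7} + \frac{1}{7}\right) = 489 \cdot \frac{10}{7} = \frac{4890}{7}$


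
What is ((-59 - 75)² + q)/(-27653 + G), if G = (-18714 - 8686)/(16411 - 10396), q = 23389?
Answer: -49738035/33272039 ≈ -1.4949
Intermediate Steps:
G = -5480/1203 (G = -27400/6015 = -27400*1/6015 = -5480/1203 ≈ -4.5553)
((-59 - 75)² + q)/(-27653 + G) = ((-59 - 75)² + 23389)/(-27653 - 5480/1203) = ((-134)² + 23389)/(-33272039/1203) = (17956 + 23389)*(-1203/33272039) = 41345*(-1203/33272039) = -49738035/33272039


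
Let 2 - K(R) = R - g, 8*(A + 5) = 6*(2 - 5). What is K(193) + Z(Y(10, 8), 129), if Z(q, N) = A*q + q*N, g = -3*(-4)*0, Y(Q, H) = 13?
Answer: 5567/4 ≈ 1391.8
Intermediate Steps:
A = -29/4 (A = -5 + (6*(2 - 5))/8 = -5 + (6*(-3))/8 = -5 + (1/8)*(-18) = -5 - 9/4 = -29/4 ≈ -7.2500)
g = 0 (g = 12*0 = 0)
Z(q, N) = -29*q/4 + N*q (Z(q, N) = -29*q/4 + q*N = -29*q/4 + N*q)
K(R) = 2 - R (K(R) = 2 - (R - 1*0) = 2 - (R + 0) = 2 - R)
K(193) + Z(Y(10, 8), 129) = (2 - 1*193) + (1/4)*13*(-29 + 4*129) = (2 - 193) + (1/4)*13*(-29 + 516) = -191 + (1/4)*13*487 = -191 + 6331/4 = 5567/4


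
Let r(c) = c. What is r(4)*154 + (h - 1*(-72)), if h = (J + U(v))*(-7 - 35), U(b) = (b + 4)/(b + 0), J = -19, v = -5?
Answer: 7388/5 ≈ 1477.6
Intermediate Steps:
U(b) = (4 + b)/b
h = 3948/5 (h = (-19 + (4 - 5)/(-5))*(-7 - 35) = (-19 - ⅕*(-1))*(-42) = (-19 + ⅕)*(-42) = -94/5*(-42) = 3948/5 ≈ 789.60)
r(4)*154 + (h - 1*(-72)) = 4*154 + (3948/5 - 1*(-72)) = 616 + (3948/5 + 72) = 616 + 4308/5 = 7388/5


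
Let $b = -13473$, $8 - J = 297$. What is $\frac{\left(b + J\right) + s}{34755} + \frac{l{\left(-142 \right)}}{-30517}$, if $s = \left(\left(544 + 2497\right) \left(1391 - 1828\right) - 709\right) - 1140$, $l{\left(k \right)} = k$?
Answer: $- \frac{13675341922}{353539445} \approx -38.681$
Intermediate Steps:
$J = -289$ ($J = 8 - 297 = -289$)
$s = -1330766$ ($s = \left(3041 \left(-437\right) - 709\right) - 1140 = \left(-1328917 - 709\right) - 1140 = -1329626 - 1140 = -1330766$)
$\frac{\left(b + J\right) + s}{34755} + \frac{l{\left(-142 \right)}}{-30517} = \frac{\left(-13473 - 289\right) - 1330766}{34755} - \frac{142}{-30517} = \left(-13762 - 1330766\right) \frac{1}{34755} - - \frac{142}{30517} = \left(-1344528\right) \frac{1}{34755} + \frac{142}{30517} = - \frac{448176}{11585} + \frac{142}{30517} = - \frac{13675341922}{353539445}$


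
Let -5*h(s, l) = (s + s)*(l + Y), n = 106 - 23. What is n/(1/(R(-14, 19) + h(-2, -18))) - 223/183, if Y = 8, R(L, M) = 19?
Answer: 166856/183 ≈ 911.78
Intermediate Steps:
n = 83
h(s, l) = -2*s*(8 + l)/5 (h(s, l) = -(s + s)*(l + 8)/5 = -2*s*(8 + l)/5)
n/(1/(R(-14, 19) + h(-2, -18))) - 223/183 = 83/(1/(19 - ⅖*(-2)*(8 - 18))) - 223/183 = 83/(1/(19 - ⅖*(-2)*(-10))) - 223*1/183 = 83/(1/(19 - 8)) - 223/183 = 83/(1/11) - 223/183 = 83*11 - 223/183 = 913 - 223/183 = 166856/183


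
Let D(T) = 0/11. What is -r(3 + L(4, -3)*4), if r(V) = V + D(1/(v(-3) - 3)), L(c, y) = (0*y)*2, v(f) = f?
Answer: -3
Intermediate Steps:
L(c, y) = 0 (L(c, y) = 0*2 = 0)
D(T) = 0 (D(T) = 0*(1/11) = 0)
r(V) = V (r(V) = V + 0 = V)
-r(3 + L(4, -3)*4) = -(3 + 0*4) = -(3 + 0) = -1*3 = -3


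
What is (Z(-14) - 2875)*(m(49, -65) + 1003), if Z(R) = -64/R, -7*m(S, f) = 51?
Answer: -140048210/49 ≈ -2.8581e+6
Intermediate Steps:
m(S, f) = -51/7 (m(S, f) = -⅐*51 = -51/7)
(Z(-14) - 2875)*(m(49, -65) + 1003) = (-64/(-14) - 2875)*(-51/7 + 1003) = (-64*(-1/14) - 2875)*(6970/7) = (32/7 - 2875)*(6970/7) = -20093/7*6970/7 = -140048210/49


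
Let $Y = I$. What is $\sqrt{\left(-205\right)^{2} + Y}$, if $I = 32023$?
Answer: $8 \sqrt{1157} \approx 272.12$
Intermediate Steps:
$Y = 32023$
$\sqrt{\left(-205\right)^{2} + Y} = \sqrt{\left(-205\right)^{2} + 32023} = \sqrt{42025 + 32023} = \sqrt{74048} = 8 \sqrt{1157}$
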